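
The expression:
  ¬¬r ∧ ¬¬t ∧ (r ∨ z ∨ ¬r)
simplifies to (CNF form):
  r ∧ t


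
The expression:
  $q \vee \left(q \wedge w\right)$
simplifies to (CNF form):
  $q$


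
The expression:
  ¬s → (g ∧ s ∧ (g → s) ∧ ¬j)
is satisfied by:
  {s: True}


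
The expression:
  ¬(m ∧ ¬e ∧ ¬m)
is always true.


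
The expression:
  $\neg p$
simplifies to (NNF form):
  $\neg p$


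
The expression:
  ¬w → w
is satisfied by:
  {w: True}


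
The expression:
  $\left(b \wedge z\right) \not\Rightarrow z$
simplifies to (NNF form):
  $\text{False}$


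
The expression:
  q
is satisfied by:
  {q: True}


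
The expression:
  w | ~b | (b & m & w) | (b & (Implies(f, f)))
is always true.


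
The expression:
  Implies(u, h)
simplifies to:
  h | ~u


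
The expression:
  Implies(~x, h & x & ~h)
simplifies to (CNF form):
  x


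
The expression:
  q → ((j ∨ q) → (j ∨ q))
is always true.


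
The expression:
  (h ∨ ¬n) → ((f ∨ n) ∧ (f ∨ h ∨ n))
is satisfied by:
  {n: True, f: True}
  {n: True, f: False}
  {f: True, n: False}


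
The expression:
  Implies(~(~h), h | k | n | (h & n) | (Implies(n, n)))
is always true.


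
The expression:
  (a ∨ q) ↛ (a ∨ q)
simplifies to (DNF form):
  False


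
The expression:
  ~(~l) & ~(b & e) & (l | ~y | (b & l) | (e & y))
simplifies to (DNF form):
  (l & ~b) | (l & ~e)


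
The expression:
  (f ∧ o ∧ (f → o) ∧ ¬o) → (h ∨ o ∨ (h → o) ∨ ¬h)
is always true.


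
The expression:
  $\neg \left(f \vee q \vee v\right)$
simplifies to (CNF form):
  $\neg f \wedge \neg q \wedge \neg v$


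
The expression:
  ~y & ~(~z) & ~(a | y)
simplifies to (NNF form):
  z & ~a & ~y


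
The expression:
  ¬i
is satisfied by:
  {i: False}


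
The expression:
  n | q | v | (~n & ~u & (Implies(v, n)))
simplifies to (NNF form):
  n | q | v | ~u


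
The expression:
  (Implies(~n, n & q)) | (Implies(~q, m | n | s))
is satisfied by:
  {n: True, q: True, m: True, s: True}
  {n: True, q: True, m: True, s: False}
  {n: True, q: True, s: True, m: False}
  {n: True, q: True, s: False, m: False}
  {n: True, m: True, s: True, q: False}
  {n: True, m: True, s: False, q: False}
  {n: True, m: False, s: True, q: False}
  {n: True, m: False, s: False, q: False}
  {q: True, m: True, s: True, n: False}
  {q: True, m: True, s: False, n: False}
  {q: True, s: True, m: False, n: False}
  {q: True, s: False, m: False, n: False}
  {m: True, s: True, q: False, n: False}
  {m: True, q: False, s: False, n: False}
  {s: True, q: False, m: False, n: False}


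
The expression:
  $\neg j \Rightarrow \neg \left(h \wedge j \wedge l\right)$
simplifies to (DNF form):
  $\text{True}$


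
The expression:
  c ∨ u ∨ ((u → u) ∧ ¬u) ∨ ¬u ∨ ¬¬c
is always true.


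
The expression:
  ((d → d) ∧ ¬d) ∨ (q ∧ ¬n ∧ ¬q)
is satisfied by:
  {d: False}


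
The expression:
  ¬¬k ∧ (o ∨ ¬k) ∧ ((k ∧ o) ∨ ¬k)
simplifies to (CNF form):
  k ∧ o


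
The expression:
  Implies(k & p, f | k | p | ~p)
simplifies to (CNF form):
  True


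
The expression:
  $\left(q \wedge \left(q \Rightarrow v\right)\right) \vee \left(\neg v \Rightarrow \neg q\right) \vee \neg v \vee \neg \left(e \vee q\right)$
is always true.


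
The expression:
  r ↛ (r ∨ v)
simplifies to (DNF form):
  False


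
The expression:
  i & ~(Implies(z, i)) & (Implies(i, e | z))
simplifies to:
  False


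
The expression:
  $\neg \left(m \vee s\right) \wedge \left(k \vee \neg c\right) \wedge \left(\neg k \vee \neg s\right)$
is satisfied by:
  {k: True, c: False, s: False, m: False}
  {m: False, c: False, k: False, s: False}
  {k: True, c: True, m: False, s: False}


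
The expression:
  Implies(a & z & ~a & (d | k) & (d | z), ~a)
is always true.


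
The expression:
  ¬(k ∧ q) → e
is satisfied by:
  {k: True, e: True, q: True}
  {k: True, e: True, q: False}
  {e: True, q: True, k: False}
  {e: True, q: False, k: False}
  {k: True, q: True, e: False}


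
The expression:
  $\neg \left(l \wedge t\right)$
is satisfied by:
  {l: False, t: False}
  {t: True, l: False}
  {l: True, t: False}


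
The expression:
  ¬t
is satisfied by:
  {t: False}


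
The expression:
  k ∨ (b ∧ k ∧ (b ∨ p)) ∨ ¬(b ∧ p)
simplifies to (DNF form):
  k ∨ ¬b ∨ ¬p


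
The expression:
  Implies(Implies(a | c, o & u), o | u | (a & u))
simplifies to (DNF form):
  a | c | o | u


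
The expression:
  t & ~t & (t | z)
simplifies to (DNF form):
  False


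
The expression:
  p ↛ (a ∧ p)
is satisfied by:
  {p: True, a: False}


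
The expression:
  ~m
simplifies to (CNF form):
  ~m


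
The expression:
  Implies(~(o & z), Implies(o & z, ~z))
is always true.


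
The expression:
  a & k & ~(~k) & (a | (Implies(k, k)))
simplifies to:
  a & k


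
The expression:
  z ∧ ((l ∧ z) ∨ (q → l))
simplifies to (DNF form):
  (l ∧ z) ∨ (z ∧ ¬q)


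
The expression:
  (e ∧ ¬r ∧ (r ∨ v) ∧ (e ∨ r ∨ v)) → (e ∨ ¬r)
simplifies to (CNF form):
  True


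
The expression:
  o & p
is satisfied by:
  {p: True, o: True}


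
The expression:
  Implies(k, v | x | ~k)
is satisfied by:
  {x: True, v: True, k: False}
  {x: True, k: False, v: False}
  {v: True, k: False, x: False}
  {v: False, k: False, x: False}
  {x: True, v: True, k: True}
  {x: True, k: True, v: False}
  {v: True, k: True, x: False}


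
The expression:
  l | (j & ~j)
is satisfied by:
  {l: True}


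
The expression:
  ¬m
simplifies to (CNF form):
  ¬m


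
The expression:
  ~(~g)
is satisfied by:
  {g: True}


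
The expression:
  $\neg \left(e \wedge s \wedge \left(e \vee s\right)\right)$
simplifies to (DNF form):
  $\neg e \vee \neg s$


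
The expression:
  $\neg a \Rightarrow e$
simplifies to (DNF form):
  $a \vee e$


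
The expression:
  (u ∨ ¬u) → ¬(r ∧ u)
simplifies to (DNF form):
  ¬r ∨ ¬u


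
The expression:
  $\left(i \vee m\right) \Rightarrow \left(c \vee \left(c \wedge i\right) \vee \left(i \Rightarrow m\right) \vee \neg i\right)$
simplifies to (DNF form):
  $c \vee m \vee \neg i$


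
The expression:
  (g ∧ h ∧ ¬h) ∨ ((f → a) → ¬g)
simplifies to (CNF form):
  (f ∨ ¬g) ∧ (¬a ∨ ¬g)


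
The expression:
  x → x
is always true.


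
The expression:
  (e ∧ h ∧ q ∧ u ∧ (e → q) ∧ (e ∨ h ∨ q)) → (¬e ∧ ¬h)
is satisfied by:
  {h: False, e: False, q: False, u: False}
  {u: True, h: False, e: False, q: False}
  {q: True, h: False, e: False, u: False}
  {u: True, q: True, h: False, e: False}
  {e: True, u: False, h: False, q: False}
  {u: True, e: True, h: False, q: False}
  {q: True, e: True, u: False, h: False}
  {u: True, q: True, e: True, h: False}
  {h: True, q: False, e: False, u: False}
  {u: True, h: True, q: False, e: False}
  {q: True, h: True, u: False, e: False}
  {u: True, q: True, h: True, e: False}
  {e: True, h: True, q: False, u: False}
  {u: True, e: True, h: True, q: False}
  {q: True, e: True, h: True, u: False}


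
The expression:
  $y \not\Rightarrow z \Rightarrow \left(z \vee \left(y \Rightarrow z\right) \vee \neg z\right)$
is always true.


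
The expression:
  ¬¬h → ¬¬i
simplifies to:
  i ∨ ¬h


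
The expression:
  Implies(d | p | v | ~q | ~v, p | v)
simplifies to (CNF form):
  p | v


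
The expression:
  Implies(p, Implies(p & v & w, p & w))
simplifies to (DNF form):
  True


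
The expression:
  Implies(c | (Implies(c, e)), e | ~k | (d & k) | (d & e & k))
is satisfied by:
  {d: True, e: True, k: False}
  {d: True, k: False, e: False}
  {e: True, k: False, d: False}
  {e: False, k: False, d: False}
  {d: True, e: True, k: True}
  {d: True, k: True, e: False}
  {e: True, k: True, d: False}


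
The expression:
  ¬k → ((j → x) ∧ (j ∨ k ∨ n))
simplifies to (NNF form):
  k ∨ (j ∧ x) ∨ (n ∧ ¬j)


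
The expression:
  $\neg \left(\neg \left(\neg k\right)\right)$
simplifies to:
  $\neg k$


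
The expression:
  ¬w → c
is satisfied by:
  {c: True, w: True}
  {c: True, w: False}
  {w: True, c: False}


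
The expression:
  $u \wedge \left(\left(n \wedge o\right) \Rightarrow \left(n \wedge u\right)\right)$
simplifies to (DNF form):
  $u$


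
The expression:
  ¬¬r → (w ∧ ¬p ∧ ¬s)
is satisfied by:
  {w: True, p: False, r: False, s: False}
  {s: False, p: False, w: False, r: False}
  {s: True, w: True, p: False, r: False}
  {s: True, p: False, w: False, r: False}
  {w: True, p: True, s: False, r: False}
  {p: True, s: False, w: False, r: False}
  {s: True, p: True, w: True, r: False}
  {s: True, p: True, w: False, r: False}
  {r: True, w: True, s: False, p: False}


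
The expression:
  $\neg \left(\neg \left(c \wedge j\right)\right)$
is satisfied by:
  {c: True, j: True}


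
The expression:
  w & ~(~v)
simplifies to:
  v & w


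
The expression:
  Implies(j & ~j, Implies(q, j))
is always true.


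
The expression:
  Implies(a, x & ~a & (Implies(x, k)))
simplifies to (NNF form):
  ~a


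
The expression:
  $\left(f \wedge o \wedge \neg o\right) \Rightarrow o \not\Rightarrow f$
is always true.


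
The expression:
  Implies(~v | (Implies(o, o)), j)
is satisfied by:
  {j: True}


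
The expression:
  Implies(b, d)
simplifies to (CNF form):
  d | ~b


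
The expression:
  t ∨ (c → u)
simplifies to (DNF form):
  t ∨ u ∨ ¬c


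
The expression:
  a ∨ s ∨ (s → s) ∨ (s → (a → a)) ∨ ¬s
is always true.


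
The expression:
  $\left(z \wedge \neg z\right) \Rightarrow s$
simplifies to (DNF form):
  $\text{True}$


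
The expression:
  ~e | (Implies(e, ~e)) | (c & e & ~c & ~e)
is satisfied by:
  {e: False}


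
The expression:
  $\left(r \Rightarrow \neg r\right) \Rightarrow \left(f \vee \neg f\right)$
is always true.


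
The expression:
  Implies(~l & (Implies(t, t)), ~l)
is always true.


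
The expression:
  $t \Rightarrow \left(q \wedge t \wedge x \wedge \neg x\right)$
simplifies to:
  $\neg t$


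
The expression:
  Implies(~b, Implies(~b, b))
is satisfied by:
  {b: True}


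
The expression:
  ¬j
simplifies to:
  ¬j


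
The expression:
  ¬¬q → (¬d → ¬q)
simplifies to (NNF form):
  d ∨ ¬q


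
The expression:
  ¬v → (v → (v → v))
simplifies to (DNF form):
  True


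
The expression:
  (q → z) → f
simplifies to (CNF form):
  (f ∨ q) ∧ (f ∨ ¬z)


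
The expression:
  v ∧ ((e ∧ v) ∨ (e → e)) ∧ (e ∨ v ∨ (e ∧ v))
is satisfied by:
  {v: True}


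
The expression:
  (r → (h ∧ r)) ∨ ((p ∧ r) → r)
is always true.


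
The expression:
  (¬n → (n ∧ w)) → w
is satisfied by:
  {w: True, n: False}
  {n: False, w: False}
  {n: True, w: True}


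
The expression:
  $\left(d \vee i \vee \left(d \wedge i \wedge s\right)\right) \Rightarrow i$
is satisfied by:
  {i: True, d: False}
  {d: False, i: False}
  {d: True, i: True}


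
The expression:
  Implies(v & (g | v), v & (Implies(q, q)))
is always true.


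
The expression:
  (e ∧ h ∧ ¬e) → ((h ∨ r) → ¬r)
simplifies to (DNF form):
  True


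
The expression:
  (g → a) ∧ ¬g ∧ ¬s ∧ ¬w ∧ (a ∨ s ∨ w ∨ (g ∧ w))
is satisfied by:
  {a: True, g: False, w: False, s: False}


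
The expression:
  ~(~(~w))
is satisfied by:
  {w: False}


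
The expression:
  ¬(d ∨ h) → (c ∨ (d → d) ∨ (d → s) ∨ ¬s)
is always true.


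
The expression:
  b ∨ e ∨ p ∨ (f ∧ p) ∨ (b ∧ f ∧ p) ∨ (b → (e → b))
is always true.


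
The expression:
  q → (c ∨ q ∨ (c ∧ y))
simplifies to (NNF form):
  True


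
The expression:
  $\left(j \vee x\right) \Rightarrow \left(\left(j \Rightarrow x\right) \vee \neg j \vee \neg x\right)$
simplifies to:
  $\text{True}$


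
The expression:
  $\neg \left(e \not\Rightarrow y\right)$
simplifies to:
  $y \vee \neg e$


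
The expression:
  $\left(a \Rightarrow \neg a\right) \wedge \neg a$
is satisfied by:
  {a: False}


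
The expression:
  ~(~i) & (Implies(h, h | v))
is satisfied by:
  {i: True}


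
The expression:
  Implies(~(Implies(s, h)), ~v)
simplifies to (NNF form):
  h | ~s | ~v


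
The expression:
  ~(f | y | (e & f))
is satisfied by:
  {y: False, f: False}


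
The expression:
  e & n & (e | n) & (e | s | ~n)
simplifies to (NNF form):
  e & n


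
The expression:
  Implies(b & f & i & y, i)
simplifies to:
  True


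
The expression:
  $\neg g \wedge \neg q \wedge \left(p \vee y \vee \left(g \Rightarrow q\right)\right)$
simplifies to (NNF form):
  $\neg g \wedge \neg q$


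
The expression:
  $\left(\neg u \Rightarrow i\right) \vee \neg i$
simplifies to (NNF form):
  $\text{True}$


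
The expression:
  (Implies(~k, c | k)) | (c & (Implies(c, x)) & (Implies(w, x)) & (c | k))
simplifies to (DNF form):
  c | k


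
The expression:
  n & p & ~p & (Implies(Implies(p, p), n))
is never true.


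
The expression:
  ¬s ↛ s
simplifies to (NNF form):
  ¬s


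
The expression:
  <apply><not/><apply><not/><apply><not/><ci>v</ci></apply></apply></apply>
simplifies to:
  <apply><not/><ci>v</ci></apply>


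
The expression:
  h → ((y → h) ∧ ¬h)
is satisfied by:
  {h: False}


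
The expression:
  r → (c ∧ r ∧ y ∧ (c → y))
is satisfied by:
  {c: True, y: True, r: False}
  {c: True, y: False, r: False}
  {y: True, c: False, r: False}
  {c: False, y: False, r: False}
  {r: True, c: True, y: True}


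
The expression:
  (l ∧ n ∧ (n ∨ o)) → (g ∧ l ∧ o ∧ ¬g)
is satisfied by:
  {l: False, n: False}
  {n: True, l: False}
  {l: True, n: False}


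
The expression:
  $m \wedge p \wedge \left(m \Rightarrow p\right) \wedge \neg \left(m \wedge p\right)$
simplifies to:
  $\text{False}$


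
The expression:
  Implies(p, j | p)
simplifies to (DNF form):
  True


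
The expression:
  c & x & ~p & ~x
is never true.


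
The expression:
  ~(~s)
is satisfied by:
  {s: True}


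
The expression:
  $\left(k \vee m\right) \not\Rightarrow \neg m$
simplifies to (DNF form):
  $m$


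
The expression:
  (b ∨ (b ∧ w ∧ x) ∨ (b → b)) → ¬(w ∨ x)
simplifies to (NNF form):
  ¬w ∧ ¬x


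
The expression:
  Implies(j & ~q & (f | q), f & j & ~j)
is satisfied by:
  {q: True, j: False, f: False}
  {q: False, j: False, f: False}
  {f: True, q: True, j: False}
  {f: True, q: False, j: False}
  {j: True, q: True, f: False}
  {j: True, q: False, f: False}
  {j: True, f: True, q: True}


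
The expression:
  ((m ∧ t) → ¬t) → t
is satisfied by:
  {t: True}


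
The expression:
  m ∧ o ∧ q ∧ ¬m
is never true.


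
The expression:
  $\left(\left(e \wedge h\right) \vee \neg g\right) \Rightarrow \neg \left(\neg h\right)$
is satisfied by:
  {g: True, h: True}
  {g: True, h: False}
  {h: True, g: False}


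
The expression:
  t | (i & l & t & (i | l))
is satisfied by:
  {t: True}


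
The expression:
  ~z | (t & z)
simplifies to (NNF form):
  t | ~z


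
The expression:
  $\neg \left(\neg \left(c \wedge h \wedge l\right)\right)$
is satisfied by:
  {h: True, c: True, l: True}


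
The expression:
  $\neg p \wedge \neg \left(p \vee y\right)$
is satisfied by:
  {y: False, p: False}


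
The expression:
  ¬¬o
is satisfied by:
  {o: True}


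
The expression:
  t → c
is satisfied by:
  {c: True, t: False}
  {t: False, c: False}
  {t: True, c: True}


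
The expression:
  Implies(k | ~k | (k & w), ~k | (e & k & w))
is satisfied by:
  {w: True, e: True, k: False}
  {w: True, e: False, k: False}
  {e: True, w: False, k: False}
  {w: False, e: False, k: False}
  {w: True, k: True, e: True}


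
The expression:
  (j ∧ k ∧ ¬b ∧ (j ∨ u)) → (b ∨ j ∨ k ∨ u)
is always true.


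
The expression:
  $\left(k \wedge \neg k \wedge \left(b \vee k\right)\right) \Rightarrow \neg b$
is always true.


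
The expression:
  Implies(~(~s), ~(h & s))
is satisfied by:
  {s: False, h: False}
  {h: True, s: False}
  {s: True, h: False}


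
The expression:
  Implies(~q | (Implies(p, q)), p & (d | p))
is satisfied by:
  {p: True}


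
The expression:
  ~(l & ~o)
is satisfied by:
  {o: True, l: False}
  {l: False, o: False}
  {l: True, o: True}


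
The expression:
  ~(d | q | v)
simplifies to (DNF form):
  ~d & ~q & ~v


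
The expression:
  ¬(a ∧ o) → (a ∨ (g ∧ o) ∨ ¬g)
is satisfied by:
  {a: True, o: True, g: False}
  {a: True, g: False, o: False}
  {o: True, g: False, a: False}
  {o: False, g: False, a: False}
  {a: True, o: True, g: True}
  {a: True, g: True, o: False}
  {o: True, g: True, a: False}


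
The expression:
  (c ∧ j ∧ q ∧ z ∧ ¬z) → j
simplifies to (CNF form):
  True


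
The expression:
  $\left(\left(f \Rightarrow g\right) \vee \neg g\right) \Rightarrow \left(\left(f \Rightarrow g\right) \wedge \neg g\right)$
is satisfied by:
  {g: False, f: False}


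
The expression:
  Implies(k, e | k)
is always true.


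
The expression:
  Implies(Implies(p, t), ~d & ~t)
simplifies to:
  ~t & (p | ~d)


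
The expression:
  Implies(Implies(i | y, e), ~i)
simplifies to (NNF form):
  ~e | ~i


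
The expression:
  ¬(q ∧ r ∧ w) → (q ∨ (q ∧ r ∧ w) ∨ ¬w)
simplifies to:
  q ∨ ¬w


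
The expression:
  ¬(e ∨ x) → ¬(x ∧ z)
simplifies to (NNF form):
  True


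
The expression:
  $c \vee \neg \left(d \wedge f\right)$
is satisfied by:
  {c: True, d: False, f: False}
  {c: False, d: False, f: False}
  {f: True, c: True, d: False}
  {f: True, c: False, d: False}
  {d: True, c: True, f: False}
  {d: True, c: False, f: False}
  {d: True, f: True, c: True}


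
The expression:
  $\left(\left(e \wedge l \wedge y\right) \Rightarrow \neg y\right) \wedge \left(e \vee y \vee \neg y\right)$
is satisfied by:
  {l: False, e: False, y: False}
  {y: True, l: False, e: False}
  {e: True, l: False, y: False}
  {y: True, e: True, l: False}
  {l: True, y: False, e: False}
  {y: True, l: True, e: False}
  {e: True, l: True, y: False}


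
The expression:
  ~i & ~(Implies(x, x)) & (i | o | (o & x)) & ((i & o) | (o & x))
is never true.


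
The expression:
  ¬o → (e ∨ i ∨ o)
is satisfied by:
  {i: True, o: True, e: True}
  {i: True, o: True, e: False}
  {i: True, e: True, o: False}
  {i: True, e: False, o: False}
  {o: True, e: True, i: False}
  {o: True, e: False, i: False}
  {e: True, o: False, i: False}


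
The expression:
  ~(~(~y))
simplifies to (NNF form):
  ~y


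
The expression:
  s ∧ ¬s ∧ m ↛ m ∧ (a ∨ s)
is never true.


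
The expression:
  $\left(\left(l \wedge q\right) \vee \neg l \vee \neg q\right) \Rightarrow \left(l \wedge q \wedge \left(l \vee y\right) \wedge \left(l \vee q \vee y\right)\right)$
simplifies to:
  $l \wedge q$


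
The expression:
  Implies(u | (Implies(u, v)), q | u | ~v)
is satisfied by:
  {q: True, u: True, v: False}
  {q: True, v: False, u: False}
  {u: True, v: False, q: False}
  {u: False, v: False, q: False}
  {q: True, u: True, v: True}
  {q: True, v: True, u: False}
  {u: True, v: True, q: False}


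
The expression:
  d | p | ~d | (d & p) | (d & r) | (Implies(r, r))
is always true.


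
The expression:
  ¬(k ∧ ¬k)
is always true.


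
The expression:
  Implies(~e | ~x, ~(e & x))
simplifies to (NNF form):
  True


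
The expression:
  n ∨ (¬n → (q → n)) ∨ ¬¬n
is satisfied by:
  {n: True, q: False}
  {q: False, n: False}
  {q: True, n: True}


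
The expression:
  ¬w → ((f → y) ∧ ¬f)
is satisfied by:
  {w: True, f: False}
  {f: False, w: False}
  {f: True, w: True}


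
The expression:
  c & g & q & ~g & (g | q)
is never true.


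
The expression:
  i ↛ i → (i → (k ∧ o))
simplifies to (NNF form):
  True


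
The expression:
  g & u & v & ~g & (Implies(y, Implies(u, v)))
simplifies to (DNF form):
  False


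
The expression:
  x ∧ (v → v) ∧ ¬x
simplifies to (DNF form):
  False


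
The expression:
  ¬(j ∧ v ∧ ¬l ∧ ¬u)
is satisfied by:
  {u: True, l: True, v: False, j: False}
  {u: True, v: False, l: False, j: False}
  {l: True, u: False, v: False, j: False}
  {u: False, v: False, l: False, j: False}
  {j: True, u: True, l: True, v: False}
  {j: True, u: True, v: False, l: False}
  {j: True, l: True, u: False, v: False}
  {j: True, u: False, v: False, l: False}
  {u: True, v: True, l: True, j: False}
  {u: True, v: True, j: False, l: False}
  {v: True, l: True, j: False, u: False}
  {v: True, j: False, l: False, u: False}
  {u: True, v: True, j: True, l: True}
  {u: True, v: True, j: True, l: False}
  {v: True, j: True, l: True, u: False}


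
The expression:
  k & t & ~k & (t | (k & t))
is never true.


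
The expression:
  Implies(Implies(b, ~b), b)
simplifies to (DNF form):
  b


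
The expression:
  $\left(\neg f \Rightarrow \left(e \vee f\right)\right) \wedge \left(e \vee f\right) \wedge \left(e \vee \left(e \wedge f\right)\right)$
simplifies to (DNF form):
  $e$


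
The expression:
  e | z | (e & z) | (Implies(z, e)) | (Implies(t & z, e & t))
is always true.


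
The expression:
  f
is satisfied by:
  {f: True}


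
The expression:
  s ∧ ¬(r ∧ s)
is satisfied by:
  {s: True, r: False}


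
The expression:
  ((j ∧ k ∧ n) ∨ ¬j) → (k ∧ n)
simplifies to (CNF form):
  (j ∨ k) ∧ (j ∨ n)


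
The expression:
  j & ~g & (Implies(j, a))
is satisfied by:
  {a: True, j: True, g: False}


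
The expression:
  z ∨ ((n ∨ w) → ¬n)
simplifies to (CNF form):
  z ∨ ¬n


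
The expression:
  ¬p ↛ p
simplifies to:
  True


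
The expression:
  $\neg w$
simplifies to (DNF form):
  $\neg w$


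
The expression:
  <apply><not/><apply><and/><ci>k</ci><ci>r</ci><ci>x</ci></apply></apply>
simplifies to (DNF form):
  <apply><or/><apply><not/><ci>k</ci></apply><apply><not/><ci>r</ci></apply><apply><not/><ci>x</ci></apply></apply>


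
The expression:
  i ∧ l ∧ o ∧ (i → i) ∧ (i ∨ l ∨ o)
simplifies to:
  i ∧ l ∧ o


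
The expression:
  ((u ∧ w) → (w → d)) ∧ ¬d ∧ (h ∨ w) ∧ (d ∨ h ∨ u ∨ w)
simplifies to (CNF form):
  ¬d ∧ (h ∨ w) ∧ (¬u ∨ ¬w)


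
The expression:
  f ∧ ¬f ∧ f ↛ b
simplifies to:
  False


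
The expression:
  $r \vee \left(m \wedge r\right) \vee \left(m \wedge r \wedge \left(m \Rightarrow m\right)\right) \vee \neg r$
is always true.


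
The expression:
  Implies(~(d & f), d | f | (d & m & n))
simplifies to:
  d | f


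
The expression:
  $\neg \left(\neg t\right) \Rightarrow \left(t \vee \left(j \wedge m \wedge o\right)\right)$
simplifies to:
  $\text{True}$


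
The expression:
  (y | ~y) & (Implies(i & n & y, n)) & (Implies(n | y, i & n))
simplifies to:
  (i & n) | (~n & ~y)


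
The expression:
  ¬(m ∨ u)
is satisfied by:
  {u: False, m: False}


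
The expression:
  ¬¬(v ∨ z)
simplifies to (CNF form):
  v ∨ z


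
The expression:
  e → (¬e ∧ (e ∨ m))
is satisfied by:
  {e: False}


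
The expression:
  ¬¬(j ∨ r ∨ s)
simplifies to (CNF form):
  j ∨ r ∨ s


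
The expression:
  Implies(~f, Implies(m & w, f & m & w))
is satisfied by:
  {f: True, w: False, m: False}
  {w: False, m: False, f: False}
  {f: True, m: True, w: False}
  {m: True, w: False, f: False}
  {f: True, w: True, m: False}
  {w: True, f: False, m: False}
  {f: True, m: True, w: True}


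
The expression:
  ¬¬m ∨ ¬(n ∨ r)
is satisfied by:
  {m: True, n: False, r: False}
  {r: True, m: True, n: False}
  {m: True, n: True, r: False}
  {r: True, m: True, n: True}
  {r: False, n: False, m: False}


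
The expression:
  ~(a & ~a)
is always true.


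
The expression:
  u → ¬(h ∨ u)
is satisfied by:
  {u: False}


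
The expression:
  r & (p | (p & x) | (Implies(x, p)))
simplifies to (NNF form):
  r & (p | ~x)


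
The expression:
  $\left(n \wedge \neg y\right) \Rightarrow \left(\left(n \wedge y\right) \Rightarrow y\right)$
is always true.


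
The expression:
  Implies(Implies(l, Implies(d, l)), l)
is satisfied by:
  {l: True}


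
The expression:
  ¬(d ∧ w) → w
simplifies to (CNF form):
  w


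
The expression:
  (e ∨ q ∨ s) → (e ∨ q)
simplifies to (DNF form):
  e ∨ q ∨ ¬s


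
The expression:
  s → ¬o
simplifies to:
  ¬o ∨ ¬s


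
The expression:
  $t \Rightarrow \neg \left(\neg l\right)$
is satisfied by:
  {l: True, t: False}
  {t: False, l: False}
  {t: True, l: True}


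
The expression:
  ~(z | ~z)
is never true.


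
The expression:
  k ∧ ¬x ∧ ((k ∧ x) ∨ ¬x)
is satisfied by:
  {k: True, x: False}


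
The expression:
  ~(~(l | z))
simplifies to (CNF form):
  l | z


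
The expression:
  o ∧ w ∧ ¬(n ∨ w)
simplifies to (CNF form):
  False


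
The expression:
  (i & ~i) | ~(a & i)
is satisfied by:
  {a: False, i: False}
  {i: True, a: False}
  {a: True, i: False}


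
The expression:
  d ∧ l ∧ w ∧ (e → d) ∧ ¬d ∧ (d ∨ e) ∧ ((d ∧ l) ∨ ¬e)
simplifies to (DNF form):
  False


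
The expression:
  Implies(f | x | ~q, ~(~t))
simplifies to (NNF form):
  t | (q & ~f & ~x)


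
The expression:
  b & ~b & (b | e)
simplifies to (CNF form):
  False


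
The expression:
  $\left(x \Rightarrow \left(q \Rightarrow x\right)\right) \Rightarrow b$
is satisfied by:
  {b: True}


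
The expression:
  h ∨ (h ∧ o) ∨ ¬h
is always true.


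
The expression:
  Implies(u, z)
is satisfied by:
  {z: True, u: False}
  {u: False, z: False}
  {u: True, z: True}


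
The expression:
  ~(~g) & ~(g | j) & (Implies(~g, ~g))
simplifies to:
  False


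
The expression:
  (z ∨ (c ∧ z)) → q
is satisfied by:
  {q: True, z: False}
  {z: False, q: False}
  {z: True, q: True}


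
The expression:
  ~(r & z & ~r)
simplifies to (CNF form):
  True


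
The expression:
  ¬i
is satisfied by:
  {i: False}


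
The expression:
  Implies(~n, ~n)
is always true.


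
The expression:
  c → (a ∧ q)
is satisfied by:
  {a: True, q: True, c: False}
  {a: True, q: False, c: False}
  {q: True, a: False, c: False}
  {a: False, q: False, c: False}
  {a: True, c: True, q: True}


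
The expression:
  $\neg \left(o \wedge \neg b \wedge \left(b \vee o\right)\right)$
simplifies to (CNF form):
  $b \vee \neg o$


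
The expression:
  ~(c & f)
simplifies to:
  ~c | ~f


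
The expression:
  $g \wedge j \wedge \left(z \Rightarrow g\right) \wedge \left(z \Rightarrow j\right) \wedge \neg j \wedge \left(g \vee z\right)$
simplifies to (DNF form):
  $\text{False}$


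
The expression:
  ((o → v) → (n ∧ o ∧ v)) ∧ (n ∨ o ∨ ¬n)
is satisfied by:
  {n: True, o: True, v: False}
  {o: True, v: False, n: False}
  {n: True, v: True, o: True}


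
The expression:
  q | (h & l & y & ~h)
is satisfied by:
  {q: True}


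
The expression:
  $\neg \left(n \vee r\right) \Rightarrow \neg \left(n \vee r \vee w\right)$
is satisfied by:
  {r: True, n: True, w: False}
  {r: True, w: False, n: False}
  {n: True, w: False, r: False}
  {n: False, w: False, r: False}
  {r: True, n: True, w: True}
  {r: True, w: True, n: False}
  {n: True, w: True, r: False}


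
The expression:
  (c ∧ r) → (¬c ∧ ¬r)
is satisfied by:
  {c: False, r: False}
  {r: True, c: False}
  {c: True, r: False}


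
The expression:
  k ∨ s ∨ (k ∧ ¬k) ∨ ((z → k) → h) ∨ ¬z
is always true.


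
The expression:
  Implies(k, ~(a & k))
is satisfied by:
  {k: False, a: False}
  {a: True, k: False}
  {k: True, a: False}


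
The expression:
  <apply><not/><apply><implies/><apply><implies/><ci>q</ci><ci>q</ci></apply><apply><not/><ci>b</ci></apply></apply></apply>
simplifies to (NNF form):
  <ci>b</ci>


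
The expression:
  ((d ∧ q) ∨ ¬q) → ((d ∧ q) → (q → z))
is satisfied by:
  {z: True, q: False, d: False}
  {q: False, d: False, z: False}
  {d: True, z: True, q: False}
  {d: True, q: False, z: False}
  {z: True, q: True, d: False}
  {q: True, z: False, d: False}
  {d: True, q: True, z: True}


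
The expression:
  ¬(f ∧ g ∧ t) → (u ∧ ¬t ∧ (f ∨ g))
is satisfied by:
  {f: True, u: True, g: True, t: False}
  {f: True, u: True, g: False, t: False}
  {u: True, g: True, f: False, t: False}
  {t: True, f: True, u: True, g: True}
  {t: True, f: True, g: True, u: False}


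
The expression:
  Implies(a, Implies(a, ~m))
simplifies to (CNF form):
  ~a | ~m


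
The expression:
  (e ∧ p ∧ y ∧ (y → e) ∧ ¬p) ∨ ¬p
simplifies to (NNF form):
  ¬p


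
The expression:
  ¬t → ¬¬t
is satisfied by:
  {t: True}


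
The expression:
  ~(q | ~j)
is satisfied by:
  {j: True, q: False}


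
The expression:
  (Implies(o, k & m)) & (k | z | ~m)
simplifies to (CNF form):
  (k | ~o) & (m | ~o) & (k | z | ~m) & (k | z | ~o) & (m | z | ~m) & (m | z | ~o) & (k | ~m | ~o) & (m | ~m | ~o)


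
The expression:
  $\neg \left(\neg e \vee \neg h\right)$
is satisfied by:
  {h: True, e: True}


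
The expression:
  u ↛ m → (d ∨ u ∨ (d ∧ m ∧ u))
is always true.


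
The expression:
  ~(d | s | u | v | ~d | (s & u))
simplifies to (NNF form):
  False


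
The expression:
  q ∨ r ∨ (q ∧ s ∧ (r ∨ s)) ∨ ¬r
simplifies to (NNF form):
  True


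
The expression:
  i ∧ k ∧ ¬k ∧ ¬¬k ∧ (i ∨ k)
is never true.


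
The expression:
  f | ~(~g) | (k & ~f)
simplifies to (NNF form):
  f | g | k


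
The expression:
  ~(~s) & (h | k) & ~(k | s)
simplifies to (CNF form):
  False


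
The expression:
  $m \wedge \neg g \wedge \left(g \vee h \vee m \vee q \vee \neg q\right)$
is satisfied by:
  {m: True, g: False}


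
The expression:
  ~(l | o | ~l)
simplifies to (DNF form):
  False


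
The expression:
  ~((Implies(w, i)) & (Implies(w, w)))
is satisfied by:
  {w: True, i: False}


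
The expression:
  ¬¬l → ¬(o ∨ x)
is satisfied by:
  {o: False, l: False, x: False}
  {x: True, o: False, l: False}
  {o: True, x: False, l: False}
  {x: True, o: True, l: False}
  {l: True, x: False, o: False}


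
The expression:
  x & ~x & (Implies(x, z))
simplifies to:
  False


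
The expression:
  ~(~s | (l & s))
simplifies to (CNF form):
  s & ~l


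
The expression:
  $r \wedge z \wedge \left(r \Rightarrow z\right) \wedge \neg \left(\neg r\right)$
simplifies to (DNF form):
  $r \wedge z$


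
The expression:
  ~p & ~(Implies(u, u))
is never true.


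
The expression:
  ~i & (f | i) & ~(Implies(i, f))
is never true.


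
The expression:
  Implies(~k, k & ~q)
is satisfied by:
  {k: True}


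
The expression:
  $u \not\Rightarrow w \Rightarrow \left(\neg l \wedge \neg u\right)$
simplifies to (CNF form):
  $w \vee \neg u$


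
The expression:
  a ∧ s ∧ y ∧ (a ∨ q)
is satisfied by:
  {a: True, s: True, y: True}


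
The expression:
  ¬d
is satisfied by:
  {d: False}


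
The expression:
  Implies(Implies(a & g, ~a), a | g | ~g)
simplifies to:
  True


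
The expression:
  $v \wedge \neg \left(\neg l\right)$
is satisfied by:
  {v: True, l: True}


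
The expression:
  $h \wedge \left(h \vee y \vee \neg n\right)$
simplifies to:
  $h$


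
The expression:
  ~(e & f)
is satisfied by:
  {e: False, f: False}
  {f: True, e: False}
  {e: True, f: False}


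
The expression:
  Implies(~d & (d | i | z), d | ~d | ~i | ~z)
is always true.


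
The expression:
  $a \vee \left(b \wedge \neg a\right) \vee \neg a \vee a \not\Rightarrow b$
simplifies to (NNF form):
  $\text{True}$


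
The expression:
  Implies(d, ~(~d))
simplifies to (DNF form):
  True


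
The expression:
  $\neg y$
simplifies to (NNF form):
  $\neg y$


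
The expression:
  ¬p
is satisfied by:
  {p: False}


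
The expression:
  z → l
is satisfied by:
  {l: True, z: False}
  {z: False, l: False}
  {z: True, l: True}


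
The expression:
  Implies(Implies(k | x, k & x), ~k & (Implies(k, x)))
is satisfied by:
  {k: False, x: False}
  {x: True, k: False}
  {k: True, x: False}


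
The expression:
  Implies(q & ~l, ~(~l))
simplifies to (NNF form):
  l | ~q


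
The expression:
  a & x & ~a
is never true.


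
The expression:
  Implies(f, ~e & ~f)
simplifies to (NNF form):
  ~f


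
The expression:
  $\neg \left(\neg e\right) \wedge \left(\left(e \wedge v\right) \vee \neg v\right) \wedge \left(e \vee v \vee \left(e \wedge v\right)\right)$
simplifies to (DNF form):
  $e$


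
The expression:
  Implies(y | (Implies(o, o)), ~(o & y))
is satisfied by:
  {o: False, y: False}
  {y: True, o: False}
  {o: True, y: False}


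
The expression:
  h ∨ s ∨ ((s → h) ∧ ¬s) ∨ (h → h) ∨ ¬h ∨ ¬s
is always true.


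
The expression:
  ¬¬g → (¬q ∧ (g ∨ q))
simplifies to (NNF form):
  ¬g ∨ ¬q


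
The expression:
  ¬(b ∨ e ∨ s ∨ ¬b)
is never true.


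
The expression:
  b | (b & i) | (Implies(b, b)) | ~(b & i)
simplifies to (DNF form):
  True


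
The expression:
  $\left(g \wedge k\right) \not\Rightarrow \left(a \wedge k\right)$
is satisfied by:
  {g: True, k: True, a: False}


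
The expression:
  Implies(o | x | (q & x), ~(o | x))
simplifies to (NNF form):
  ~o & ~x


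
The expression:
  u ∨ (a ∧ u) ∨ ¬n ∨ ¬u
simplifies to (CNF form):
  True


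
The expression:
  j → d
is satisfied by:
  {d: True, j: False}
  {j: False, d: False}
  {j: True, d: True}


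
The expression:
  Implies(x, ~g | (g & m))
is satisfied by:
  {m: True, g: False, x: False}
  {g: False, x: False, m: False}
  {x: True, m: True, g: False}
  {x: True, g: False, m: False}
  {m: True, g: True, x: False}
  {g: True, m: False, x: False}
  {x: True, g: True, m: True}


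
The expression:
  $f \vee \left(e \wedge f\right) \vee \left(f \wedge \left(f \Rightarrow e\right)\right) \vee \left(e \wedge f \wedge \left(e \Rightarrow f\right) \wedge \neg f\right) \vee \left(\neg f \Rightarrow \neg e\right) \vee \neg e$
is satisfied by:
  {f: True, e: False}
  {e: False, f: False}
  {e: True, f: True}


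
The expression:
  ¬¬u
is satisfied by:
  {u: True}


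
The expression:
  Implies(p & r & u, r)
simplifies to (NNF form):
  True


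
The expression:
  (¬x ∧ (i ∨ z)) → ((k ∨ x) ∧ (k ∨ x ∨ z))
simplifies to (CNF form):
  (k ∨ x ∨ ¬i) ∧ (k ∨ x ∨ ¬z)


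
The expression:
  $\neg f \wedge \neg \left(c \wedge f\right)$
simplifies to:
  $\neg f$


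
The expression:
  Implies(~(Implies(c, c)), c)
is always true.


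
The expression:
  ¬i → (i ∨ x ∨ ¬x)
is always true.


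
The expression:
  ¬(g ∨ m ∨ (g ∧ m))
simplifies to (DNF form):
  ¬g ∧ ¬m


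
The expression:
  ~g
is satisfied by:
  {g: False}


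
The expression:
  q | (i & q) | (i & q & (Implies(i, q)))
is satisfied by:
  {q: True}


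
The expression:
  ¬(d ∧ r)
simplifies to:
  ¬d ∨ ¬r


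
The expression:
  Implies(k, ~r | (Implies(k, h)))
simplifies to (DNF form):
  h | ~k | ~r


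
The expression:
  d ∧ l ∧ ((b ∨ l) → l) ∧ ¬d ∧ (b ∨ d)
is never true.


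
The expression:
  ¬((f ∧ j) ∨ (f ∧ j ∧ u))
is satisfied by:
  {j: False, f: False}
  {f: True, j: False}
  {j: True, f: False}


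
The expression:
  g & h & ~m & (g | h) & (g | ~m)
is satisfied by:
  {h: True, g: True, m: False}


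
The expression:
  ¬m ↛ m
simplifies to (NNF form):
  True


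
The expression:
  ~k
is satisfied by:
  {k: False}


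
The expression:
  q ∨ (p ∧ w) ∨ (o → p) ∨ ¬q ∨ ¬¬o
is always true.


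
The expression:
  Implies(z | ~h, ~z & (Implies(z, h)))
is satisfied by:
  {z: False}


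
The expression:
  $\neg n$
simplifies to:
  $\neg n$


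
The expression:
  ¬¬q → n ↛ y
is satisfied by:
  {n: True, y: False, q: False}
  {y: False, q: False, n: False}
  {n: True, y: True, q: False}
  {y: True, n: False, q: False}
  {q: True, n: True, y: False}


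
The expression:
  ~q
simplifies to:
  ~q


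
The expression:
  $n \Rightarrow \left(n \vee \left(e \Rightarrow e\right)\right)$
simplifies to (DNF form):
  $\text{True}$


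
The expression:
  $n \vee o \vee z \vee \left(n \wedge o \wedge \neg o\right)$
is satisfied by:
  {n: True, o: True, z: True}
  {n: True, o: True, z: False}
  {n: True, z: True, o: False}
  {n: True, z: False, o: False}
  {o: True, z: True, n: False}
  {o: True, z: False, n: False}
  {z: True, o: False, n: False}


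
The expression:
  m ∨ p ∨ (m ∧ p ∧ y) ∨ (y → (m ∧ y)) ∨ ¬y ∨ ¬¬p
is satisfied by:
  {m: True, p: True, y: False}
  {m: True, p: False, y: False}
  {p: True, m: False, y: False}
  {m: False, p: False, y: False}
  {y: True, m: True, p: True}
  {y: True, m: True, p: False}
  {y: True, p: True, m: False}


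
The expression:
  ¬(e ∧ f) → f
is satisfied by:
  {f: True}


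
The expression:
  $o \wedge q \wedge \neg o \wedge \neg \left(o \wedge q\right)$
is never true.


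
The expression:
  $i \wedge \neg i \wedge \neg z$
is never true.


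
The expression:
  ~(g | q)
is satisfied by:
  {q: False, g: False}


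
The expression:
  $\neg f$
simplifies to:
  $\neg f$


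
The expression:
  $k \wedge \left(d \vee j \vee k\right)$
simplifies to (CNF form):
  $k$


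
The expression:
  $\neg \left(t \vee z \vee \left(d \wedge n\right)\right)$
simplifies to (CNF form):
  $\neg t \wedge \neg z \wedge \left(\neg d \vee \neg n\right)$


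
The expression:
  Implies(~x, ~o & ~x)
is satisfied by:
  {x: True, o: False}
  {o: False, x: False}
  {o: True, x: True}


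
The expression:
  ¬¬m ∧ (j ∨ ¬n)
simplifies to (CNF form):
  m ∧ (j ∨ ¬n)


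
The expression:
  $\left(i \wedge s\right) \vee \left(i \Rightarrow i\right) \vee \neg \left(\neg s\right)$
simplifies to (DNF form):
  $\text{True}$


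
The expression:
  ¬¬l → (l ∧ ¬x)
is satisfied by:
  {l: False, x: False}
  {x: True, l: False}
  {l: True, x: False}


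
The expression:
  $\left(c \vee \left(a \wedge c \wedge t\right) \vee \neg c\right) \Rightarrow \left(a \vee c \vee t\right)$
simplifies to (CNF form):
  $a \vee c \vee t$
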